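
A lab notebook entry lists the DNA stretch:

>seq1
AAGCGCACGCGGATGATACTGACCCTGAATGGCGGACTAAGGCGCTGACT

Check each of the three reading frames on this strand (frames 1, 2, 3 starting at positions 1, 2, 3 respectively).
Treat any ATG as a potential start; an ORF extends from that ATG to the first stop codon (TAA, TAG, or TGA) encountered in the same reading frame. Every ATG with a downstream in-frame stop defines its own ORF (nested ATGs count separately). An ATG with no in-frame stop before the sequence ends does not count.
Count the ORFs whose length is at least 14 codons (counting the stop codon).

0

Frame 1: AAG CGC ACG CGG ATG ATA CTG ACC CTG AAT GGC GGA CTA AGG CGC TGA — ATG at 13, stop TGA at 46 → 36 nt.
Frame 2: AGC GCA CGC GGA TGA TAC TGA CCC TGA ATG GCG GAC TAA GGC GCT GAC — ATG at 29, stop TAA at 38 → 12 nt.
Frame 3: GCG CAC GCG GAT GAT ACT GAC CCT GAA TGG CGG ACT AAG GCG CTG ACT — no ATG→stop ORF.
No ORF reaches 14 codons. Count = 0.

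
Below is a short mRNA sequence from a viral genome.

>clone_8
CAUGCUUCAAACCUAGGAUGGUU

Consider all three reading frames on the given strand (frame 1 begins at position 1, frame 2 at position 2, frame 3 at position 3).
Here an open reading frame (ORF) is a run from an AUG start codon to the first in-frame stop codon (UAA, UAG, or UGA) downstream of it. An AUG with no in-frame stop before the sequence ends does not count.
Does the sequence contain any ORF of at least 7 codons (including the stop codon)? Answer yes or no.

no

Frame 1: CAU GCU UCA AAC CUA GGA UGG — no AUG→stop ORF.
Frame 2: AUG CUU CAA ACC UAG GAU GGU — AUG at 2, stop UAG at 14 → 15 nt.
Frame 3: UGC UUC AAA CCU AGG AUG GUU — no AUG→stop ORF.
Largest ORF found is 5 codons < 7, so no.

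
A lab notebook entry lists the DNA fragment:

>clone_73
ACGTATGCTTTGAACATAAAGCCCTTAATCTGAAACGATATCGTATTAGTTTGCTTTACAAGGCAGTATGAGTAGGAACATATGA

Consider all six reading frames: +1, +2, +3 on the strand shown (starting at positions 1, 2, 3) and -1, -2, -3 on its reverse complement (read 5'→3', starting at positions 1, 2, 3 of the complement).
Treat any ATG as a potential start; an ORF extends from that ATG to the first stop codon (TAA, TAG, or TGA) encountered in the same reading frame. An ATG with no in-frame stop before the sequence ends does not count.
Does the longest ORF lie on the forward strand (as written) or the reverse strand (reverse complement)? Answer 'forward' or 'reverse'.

Reverse complement (5'→3'): TCATATGTTCCTACTCATACTGCCTTGTAAAGCAAACTAATACGATATCGTTTCAGATTAAGGGCTTTATGTTCAAAGCATACGT
Frame +1: ACG TAT GCT TTG AAC ATA AAG CCC TTA ATC TGA AAC GAT ATC GTA TTA GTT TGC TTT ACA AGG CAG TAT GAG TAG GAA CAT ATG — no ATG→stop ORF.
Frame +2: CGT ATG CTT TGA ACA TAA AGC CCT TAA TCT GAA ACG ATA TCG TAT TAG TTT GCT TTA CAA GGC AGT ATG AGT AGG AAC ATA TGA — ATG at 5, stop TGA at 11 → 9 nt; ATG at 68, stop TGA at 83 → 18 nt.
Frame +3: GTA TGC TTT GAA CAT AAA GCC CTT AAT CTG AAA CGA TAT CGT ATT AGT TTG CTT TAC AAG GCA GTA TGA GTA GGA ACA TAT — no ATG→stop ORF.
Frame -1: TCA TAT GTT CCT ACT CAT ACT GCC TTG TAA AGC AAA CTA ATA CGA TAT CGT TTC AGA TTA AGG GCT TTA TGT TCA AAG CAT ACG — no ATG→stop ORF.
Frame -2: CAT ATG TTC CTA CTC ATA CTG CCT TGT AAA GCA AAC TAA TAC GAT ATC GTT TCA GAT TAA GGG CTT TAT GTT CAA AGC ATA CGT — ATG at 5, stop TAA at 38 → 36 nt.
Frame -3: ATA TGT TCC TAC TCA TAC TGC CTT GTA AAG CAA ACT AAT ACG ATA TCG TTT CAG ATT AAG GGC TTT ATG TTC AAA GCA TAC — no ATG→stop ORF.
Forward-strand max 18 nt; reverse-strand max 36 nt. The reverse strand has the longer ORF.

reverse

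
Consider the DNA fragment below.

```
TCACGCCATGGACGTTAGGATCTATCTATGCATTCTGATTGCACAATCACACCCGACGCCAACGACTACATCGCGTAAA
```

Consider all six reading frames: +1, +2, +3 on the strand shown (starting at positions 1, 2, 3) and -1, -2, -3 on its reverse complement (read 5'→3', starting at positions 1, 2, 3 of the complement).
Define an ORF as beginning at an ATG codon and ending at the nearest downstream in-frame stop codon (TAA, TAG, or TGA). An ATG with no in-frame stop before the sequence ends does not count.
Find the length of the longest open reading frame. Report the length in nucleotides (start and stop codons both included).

51

Reverse complement (5'→3'): TTTACGCGATGTAGTCGTTGGCGTCGGGTGTGATTGTGCAATCAGAATGCATAGATAGATCCTAACGTCCATGGCGTGA
Frame +1: TCA CGC CAT GGA CGT TAG GAT CTA TCT ATG CAT TCT GAT TGC ACA ATC ACA CCC GAC GCC AAC GAC TAC ATC GCG TAA — ATG at 28, stop TAA at 76 → 51 nt.
Frame +2: CAC GCC ATG GAC GTT AGG ATC TAT CTA TGC ATT CTG ATT GCA CAA TCA CAC CCG ACG CCA ACG ACT ACA TCG CGT AAA — no ATG→stop ORF.
Frame +3: ACG CCA TGG ACG TTA GGA TCT ATC TAT GCA TTC TGA TTG CAC AAT CAC ACC CGA CGC CAA CGA CTA CAT CGC GTA — no ATG→stop ORF.
Frame -1: TTT ACG CGA TGT AGT CGT TGG CGT CGG GTG TGA TTG TGC AAT CAG AAT GCA TAG ATA GAT CCT AAC GTC CAT GGC GTG — no ATG→stop ORF.
Frame -2: TTA CGC GAT GTA GTC GTT GGC GTC GGG TGT GAT TGT GCA ATC AGA ATG CAT AGA TAG ATC CTA ACG TCC ATG GCG TGA — ATG at 47, stop TAG at 56 → 12 nt; ATG at 71, stop TGA at 77 → 9 nt.
Frame -3: TAC GCG ATG TAG TCG TTG GCG TCG GGT GTG ATT GTG CAA TCA GAA TGC ATA GAT AGA TCC TAA CGT CCA TGG CGT — ATG at 9, stop TAG at 12 → 6 nt.
Longest: frame +1, positions 28–78, 51 nt = 17 codons = 16 aa. → 51 nucleotides.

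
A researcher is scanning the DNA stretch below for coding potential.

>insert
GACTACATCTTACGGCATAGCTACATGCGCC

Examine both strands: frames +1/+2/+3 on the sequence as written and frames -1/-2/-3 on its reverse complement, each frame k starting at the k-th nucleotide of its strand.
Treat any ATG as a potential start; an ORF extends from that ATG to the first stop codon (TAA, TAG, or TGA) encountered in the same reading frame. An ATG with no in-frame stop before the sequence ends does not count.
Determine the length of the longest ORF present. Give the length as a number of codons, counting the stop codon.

Reverse complement (5'→3'): GGCGCATGTAGCTATGCCGTAAGATGTAGTC
Frame +1: GAC TAC ATC TTA CGG CAT AGC TAC ATG CGC — no ATG→stop ORF.
Frame +2: ACT ACA TCT TAC GGC ATA GCT ACA TGC GCC — no ATG→stop ORF.
Frame +3: CTA CAT CTT ACG GCA TAG CTA CAT GCG — no ATG→stop ORF.
Frame -1: GGC GCA TGT AGC TAT GCC GTA AGA TGT AGT — no ATG→stop ORF.
Frame -2: GCG CAT GTA GCT ATG CCG TAA GAT GTA GTC — ATG at 14, stop TAA at 20 → 9 nt.
Frame -3: CGC ATG TAG CTA TGC CGT AAG ATG TAG — ATG at 6, stop TAG at 9 → 6 nt; ATG at 24, stop TAG at 27 → 6 nt.
Longest: frame -2, positions 14–22, 9 nt = 3 codons = 2 aa. → 3 codons.

3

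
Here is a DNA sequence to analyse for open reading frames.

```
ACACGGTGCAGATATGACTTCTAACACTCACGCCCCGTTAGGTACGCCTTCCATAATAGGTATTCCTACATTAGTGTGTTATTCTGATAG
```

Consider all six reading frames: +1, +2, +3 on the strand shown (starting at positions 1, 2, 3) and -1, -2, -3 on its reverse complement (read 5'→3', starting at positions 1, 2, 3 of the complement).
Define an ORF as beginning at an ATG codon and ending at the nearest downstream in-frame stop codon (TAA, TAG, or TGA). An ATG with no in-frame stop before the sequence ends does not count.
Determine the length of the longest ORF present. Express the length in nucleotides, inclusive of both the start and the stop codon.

27

Reverse complement (5'→3'): CTATCAGAATAACACACTAATGTAGGAATACCTATTATGGAAGGCGTACCTAACGGGGCGTGAGTGTTAGAAGTCATATCTGCACCGTGT
Frame +1: ACA CGG TGC AGA TAT GAC TTC TAA CAC TCA CGC CCC GTT AGG TAC GCC TTC CAT AAT AGG TAT TCC TAC ATT AGT GTG TTA TTC TGA TAG — no ATG→stop ORF.
Frame +2: CAC GGT GCA GAT ATG ACT TCT AAC ACT CAC GCC CCG TTA GGT ACG CCT TCC ATA ATA GGT ATT CCT ACA TTA GTG TGT TAT TCT GAT — no ATG→stop ORF.
Frame +3: ACG GTG CAG ATA TGA CTT CTA ACA CTC ACG CCC CGT TAG GTA CGC CTT CCA TAA TAG GTA TTC CTA CAT TAG TGT GTT ATT CTG ATA — no ATG→stop ORF.
Frame -1: CTA TCA GAA TAA CAC ACT AAT GTA GGA ATA CCT ATT ATG GAA GGC GTA CCT AAC GGG GCG TGA GTG TTA GAA GTC ATA TCT GCA CCG TGT — ATG at 37, stop TGA at 61 → 27 nt.
Frame -2: TAT CAG AAT AAC ACA CTA ATG TAG GAA TAC CTA TTA TGG AAG GCG TAC CTA ACG GGG CGT GAG TGT TAG AAG TCA TAT CTG CAC CGT — ATG at 20, stop TAG at 23 → 6 nt.
Frame -3: ATC AGA ATA ACA CAC TAA TGT AGG AAT ACC TAT TAT GGA AGG CGT ACC TAA CGG GGC GTG AGT GTT AGA AGT CAT ATC TGC ACC GTG — no ATG→stop ORF.
Longest: frame -1, positions 37–63, 27 nt = 9 codons = 8 aa. → 27 nucleotides.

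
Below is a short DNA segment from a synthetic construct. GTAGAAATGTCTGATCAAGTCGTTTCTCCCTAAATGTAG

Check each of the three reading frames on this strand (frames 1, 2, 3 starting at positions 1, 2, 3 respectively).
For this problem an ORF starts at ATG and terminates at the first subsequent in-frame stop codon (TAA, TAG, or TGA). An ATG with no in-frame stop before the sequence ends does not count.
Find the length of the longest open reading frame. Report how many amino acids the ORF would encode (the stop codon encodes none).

8

Frame 1: GTA GAA ATG TCT GAT CAA GTC GTT TCT CCC TAA ATG TAG — ATG at 7, stop TAA at 31 → 27 nt; ATG at 34, stop TAG at 37 → 6 nt.
Frame 2: TAG AAA TGT CTG ATC AAG TCG TTT CTC CCT AAA TGT — no ATG→stop ORF.
Frame 3: AGA AAT GTC TGA TCA AGT CGT TTC TCC CTA AAT GTA — no ATG→stop ORF.
Longest: frame 1, positions 7–33, 27 nt = 9 codons = 8 aa. → 8 amino acids.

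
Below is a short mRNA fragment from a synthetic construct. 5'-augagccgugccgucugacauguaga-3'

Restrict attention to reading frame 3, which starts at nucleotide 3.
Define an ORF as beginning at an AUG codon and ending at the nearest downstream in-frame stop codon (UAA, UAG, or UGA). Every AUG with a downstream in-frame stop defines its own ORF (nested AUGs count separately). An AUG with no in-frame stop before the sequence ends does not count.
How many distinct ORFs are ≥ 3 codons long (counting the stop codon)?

0

Frame 3: GAG CCG UGC CGU CUG ACA UGU AGA — no AUG→stop ORF.
No ORF reaches 3 codons. Count = 0.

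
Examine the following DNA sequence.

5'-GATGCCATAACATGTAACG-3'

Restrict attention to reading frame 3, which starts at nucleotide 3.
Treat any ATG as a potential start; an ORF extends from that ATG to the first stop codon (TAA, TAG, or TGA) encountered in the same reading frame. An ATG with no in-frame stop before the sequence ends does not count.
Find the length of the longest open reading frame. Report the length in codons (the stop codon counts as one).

2

Frame 3: TGC CAT AAC ATG TAA — ATG at 12, stop TAA at 15 → 6 nt.
Longest: frame 3, positions 12–17, 6 nt = 2 codons = 1 aa. → 2 codons.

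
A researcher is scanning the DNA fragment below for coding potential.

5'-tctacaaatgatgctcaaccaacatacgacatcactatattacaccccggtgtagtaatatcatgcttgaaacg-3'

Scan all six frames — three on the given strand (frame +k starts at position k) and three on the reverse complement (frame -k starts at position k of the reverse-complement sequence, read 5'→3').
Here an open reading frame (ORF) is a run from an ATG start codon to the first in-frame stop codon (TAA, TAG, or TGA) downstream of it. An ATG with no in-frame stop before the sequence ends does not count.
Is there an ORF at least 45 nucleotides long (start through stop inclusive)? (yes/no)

Reverse complement (5'→3'): CGTTTCAAGCATGATATTACTACACCGGGGTGTAATATAGTGATGTCGTATGTTGGTTGAGCATCATTTGTAGA
Frame +1: TCT ACA AAT GAT GCT CAA CCA ACA TAC GAC ATC ACT ATA TTA CAC CCC GGT GTA GTA ATA TCA TGC TTG AAA — no ATG→stop ORF.
Frame +2: CTA CAA ATG ATG CTC AAC CAA CAT ACG ACA TCA CTA TAT TAC ACC CCG GTG TAG TAA TAT CAT GCT TGA AAC — ATG at 8, stop TAG at 53 → 48 nt; ATG at 11, stop TAG at 53 → 45 nt.
Frame +3: TAC AAA TGA TGC TCA ACC AAC ATA CGA CAT CAC TAT ATT ACA CCC CGG TGT AGT AAT ATC ATG CTT GAA ACG — no ATG→stop ORF.
Frame -1: CGT TTC AAG CAT GAT ATT ACT ACA CCG GGG TGT AAT ATA GTG ATG TCG TAT GTT GGT TGA GCA TCA TTT GTA — ATG at 43, stop TGA at 58 → 18 nt.
Frame -2: GTT TCA AGC ATG ATA TTA CTA CAC CGG GGT GTA ATA TAG TGA TGT CGT ATG TTG GTT GAG CAT CAT TTG TAG — ATG at 11, stop TAG at 38 → 30 nt; ATG at 50, stop TAG at 71 → 24 nt.
Frame -3: TTT CAA GCA TGA TAT TAC TAC ACC GGG GTG TAA TAT AGT GAT GTC GTA TGT TGG TTG AGC ATC ATT TGT AGA — no ATG→stop ORF.
Frame +2 has an ORF of 48 nucleotides (positions 8–55) ≥ 45, so yes.

yes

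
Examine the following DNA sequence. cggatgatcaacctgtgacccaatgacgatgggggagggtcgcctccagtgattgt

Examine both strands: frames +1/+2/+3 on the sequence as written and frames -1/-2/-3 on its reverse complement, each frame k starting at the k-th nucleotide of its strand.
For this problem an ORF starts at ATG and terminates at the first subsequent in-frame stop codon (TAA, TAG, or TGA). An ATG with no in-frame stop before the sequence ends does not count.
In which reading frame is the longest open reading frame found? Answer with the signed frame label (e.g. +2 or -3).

+2

Reverse complement (5'→3'): ACAATCACTGGAGGCGACCCTCCCCCATCGTCATTGGGTCACAGGTTGATCATCCG
Frame +1: CGG ATG ATC AAC CTG TGA CCC AAT GAC GAT GGG GGA GGG TCG CCT CCA GTG ATT — ATG at 4, stop TGA at 16 → 15 nt.
Frame +2: GGA TGA TCA ACC TGT GAC CCA ATG ACG ATG GGG GAG GGT CGC CTC CAG TGA TTG — ATG at 23, stop TGA at 50 → 30 nt; ATG at 29, stop TGA at 50 → 24 nt.
Frame +3: GAT GAT CAA CCT GTG ACC CAA TGA CGA TGG GGG AGG GTC GCC TCC AGT GAT TGT — no ATG→stop ORF.
Frame -1: ACA ATC ACT GGA GGC GAC CCT CCC CCA TCG TCA TTG GGT CAC AGG TTG ATC ATC — no ATG→stop ORF.
Frame -2: CAA TCA CTG GAG GCG ACC CTC CCC CAT CGT CAT TGG GTC ACA GGT TGA TCA TCC — no ATG→stop ORF.
Frame -3: AAT CAC TGG AGG CGA CCC TCC CCC ATC GTC ATT GGG TCA CAG GTT GAT CAT CCG — no ATG→stop ORF.
Longest ORF is 30 nt in frame +2 (positions 23–52).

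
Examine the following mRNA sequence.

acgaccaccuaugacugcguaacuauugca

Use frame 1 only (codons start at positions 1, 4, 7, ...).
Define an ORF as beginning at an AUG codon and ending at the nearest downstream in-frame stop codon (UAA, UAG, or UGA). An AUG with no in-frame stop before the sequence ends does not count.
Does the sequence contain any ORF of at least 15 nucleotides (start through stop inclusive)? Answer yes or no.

Frame 1: ACG ACC ACC UAU GAC UGC GUA ACU AUU GCA — no AUG→stop ORF.
Largest ORF found is 0 nucleotides < 15, so no.

no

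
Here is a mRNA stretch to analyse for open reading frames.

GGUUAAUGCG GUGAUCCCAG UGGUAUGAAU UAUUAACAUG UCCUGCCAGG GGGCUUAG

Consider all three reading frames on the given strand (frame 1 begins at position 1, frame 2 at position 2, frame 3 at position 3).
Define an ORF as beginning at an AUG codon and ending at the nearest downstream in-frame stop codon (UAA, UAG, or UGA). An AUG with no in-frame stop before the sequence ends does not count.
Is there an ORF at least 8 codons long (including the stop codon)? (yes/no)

Frame 1: GGU UAA UGC GGU GAU CCC AGU GGU AUG AAU UAU UAA CAU GUC CUG CCA GGG GGC UUA — AUG at 25, stop UAA at 34 → 12 nt.
Frame 2: GUU AAU GCG GUG AUC CCA GUG GUA UGA AUU AUU AAC AUG UCC UGC CAG GGG GCU UAG — AUG at 38, stop UAG at 56 → 21 nt.
Frame 3: UUA AUG CGG UGA UCC CAG UGG UAU GAA UUA UUA ACA UGU CCU GCC AGG GGG CUU — AUG at 6, stop UGA at 12 → 9 nt.
Largest ORF found is 7 codons < 8, so no.

no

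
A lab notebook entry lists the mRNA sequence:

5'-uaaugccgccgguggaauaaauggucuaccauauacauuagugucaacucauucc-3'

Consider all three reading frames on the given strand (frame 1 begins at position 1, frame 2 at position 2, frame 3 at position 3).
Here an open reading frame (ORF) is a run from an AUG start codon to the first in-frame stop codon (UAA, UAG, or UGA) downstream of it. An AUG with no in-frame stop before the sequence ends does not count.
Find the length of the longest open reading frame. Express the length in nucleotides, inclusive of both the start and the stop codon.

21

Frame 1: UAA UGC CGC CGG UGG AAU AAA UGG UCU ACC AUA UAC AUU AGU GUC AAC UCA UUC — no AUG→stop ORF.
Frame 2: AAU GCC GCC GGU GGA AUA AAU GGU CUA CCA UAU ACA UUA GUG UCA ACU CAU UCC — no AUG→stop ORF.
Frame 3: AUG CCG CCG GUG GAA UAA AUG GUC UAC CAU AUA CAU UAG UGU CAA CUC AUU — AUG at 3, stop UAA at 18 → 18 nt; AUG at 21, stop UAG at 39 → 21 nt.
Longest: frame 3, positions 21–41, 21 nt = 7 codons = 6 aa. → 21 nucleotides.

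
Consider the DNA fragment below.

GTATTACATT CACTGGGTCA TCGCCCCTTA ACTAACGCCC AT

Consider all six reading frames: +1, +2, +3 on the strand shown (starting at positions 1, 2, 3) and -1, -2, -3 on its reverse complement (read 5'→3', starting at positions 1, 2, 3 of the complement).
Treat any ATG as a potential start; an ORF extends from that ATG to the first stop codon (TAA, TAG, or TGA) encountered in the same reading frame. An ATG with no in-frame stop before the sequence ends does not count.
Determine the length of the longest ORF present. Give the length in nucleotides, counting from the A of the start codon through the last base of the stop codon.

15

Reverse complement (5'→3'): ATGGGCGTTAGTTAAGGGGCGATGACCCAGTGAATGTAATAC
Frame +1: GTA TTA CAT TCA CTG GGT CAT CGC CCC TTA ACT AAC GCC CAT — no ATG→stop ORF.
Frame +2: TAT TAC ATT CAC TGG GTC ATC GCC CCT TAA CTA ACG CCC — no ATG→stop ORF.
Frame +3: ATT ACA TTC ACT GGG TCA TCG CCC CTT AAC TAA CGC CCA — no ATG→stop ORF.
Frame -1: ATG GGC GTT AGT TAA GGG GCG ATG ACC CAG TGA ATG TAA TAC — ATG at 1, stop TAA at 13 → 15 nt; ATG at 22, stop TGA at 31 → 12 nt; ATG at 34, stop TAA at 37 → 6 nt.
Frame -2: TGG GCG TTA GTT AAG GGG CGA TGA CCC AGT GAA TGT AAT — no ATG→stop ORF.
Frame -3: GGG CGT TAG TTA AGG GGC GAT GAC CCA GTG AAT GTA ATA — no ATG→stop ORF.
Longest: frame -1, positions 1–15, 15 nt = 5 codons = 4 aa. → 15 nucleotides.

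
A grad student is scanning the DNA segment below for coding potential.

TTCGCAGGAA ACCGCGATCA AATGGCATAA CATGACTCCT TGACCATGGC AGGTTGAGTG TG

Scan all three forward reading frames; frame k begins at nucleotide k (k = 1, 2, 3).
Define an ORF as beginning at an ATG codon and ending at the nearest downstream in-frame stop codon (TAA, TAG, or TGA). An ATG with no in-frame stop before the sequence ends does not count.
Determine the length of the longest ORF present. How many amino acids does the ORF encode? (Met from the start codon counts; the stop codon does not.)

3

Frame 1: TTC GCA GGA AAC CGC GAT CAA ATG GCA TAA CAT GAC TCC TTG ACC ATG GCA GGT TGA GTG — ATG at 22, stop TAA at 28 → 9 nt; ATG at 46, stop TGA at 55 → 12 nt.
Frame 2: TCG CAG GAA ACC GCG ATC AAA TGG CAT AAC ATG ACT CCT TGA CCA TGG CAG GTT GAG TGT — ATG at 32, stop TGA at 41 → 12 nt.
Frame 3: CGC AGG AAA CCG CGA TCA AAT GGC ATA ACA TGA CTC CTT GAC CAT GGC AGG TTG AGT GTG — no ATG→stop ORF.
Longest: frame 1, positions 46–57, 12 nt = 4 codons = 3 aa. → 3 amino acids.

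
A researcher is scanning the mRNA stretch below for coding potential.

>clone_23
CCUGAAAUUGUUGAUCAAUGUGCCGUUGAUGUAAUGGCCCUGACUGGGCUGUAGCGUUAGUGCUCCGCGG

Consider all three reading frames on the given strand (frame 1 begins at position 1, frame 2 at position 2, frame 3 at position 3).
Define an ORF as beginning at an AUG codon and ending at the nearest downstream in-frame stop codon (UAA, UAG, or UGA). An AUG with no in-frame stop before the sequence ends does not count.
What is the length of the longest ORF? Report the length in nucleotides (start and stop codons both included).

Frame 1: CCU GAA AUU GUU GAU CAA UGU GCC GUU GAU GUA AUG GCC CUG ACU GGG CUG UAG CGU UAG UGC UCC GCG — AUG at 34, stop UAG at 52 → 21 nt.
Frame 2: CUG AAA UUG UUG AUC AAU GUG CCG UUG AUG UAA UGG CCC UGA CUG GGC UGU AGC GUU AGU GCU CCG CGG — AUG at 29, stop UAA at 32 → 6 nt.
Frame 3: UGA AAU UGU UGA UCA AUG UGC CGU UGA UGU AAU GGC CCU GAC UGG GCU GUA GCG UUA GUG CUC CGC — AUG at 18, stop UGA at 27 → 12 nt.
Longest: frame 1, positions 34–54, 21 nt = 7 codons = 6 aa. → 21 nucleotides.

21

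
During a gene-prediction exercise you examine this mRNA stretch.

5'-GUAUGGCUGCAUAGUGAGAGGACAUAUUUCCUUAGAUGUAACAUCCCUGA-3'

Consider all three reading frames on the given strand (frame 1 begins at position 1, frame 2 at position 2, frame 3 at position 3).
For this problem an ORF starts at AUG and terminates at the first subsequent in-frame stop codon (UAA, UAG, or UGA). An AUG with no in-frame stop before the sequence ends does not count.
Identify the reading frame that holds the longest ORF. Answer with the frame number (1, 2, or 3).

Frame 1: GUA UGG CUG CAU AGU GAG AGG ACA UAU UUC CUU AGA UGU AAC AUC CCU — no AUG→stop ORF.
Frame 2: UAU GGC UGC AUA GUG AGA GGA CAU AUU UCC UUA GAU GUA ACA UCC CUG — no AUG→stop ORF.
Frame 3: AUG GCU GCA UAG UGA GAG GAC AUA UUU CCU UAG AUG UAA CAU CCC UGA — AUG at 3, stop UAG at 12 → 12 nt; AUG at 36, stop UAA at 39 → 6 nt.
Longest ORF is 12 nt in frame 3 (positions 3–14).

3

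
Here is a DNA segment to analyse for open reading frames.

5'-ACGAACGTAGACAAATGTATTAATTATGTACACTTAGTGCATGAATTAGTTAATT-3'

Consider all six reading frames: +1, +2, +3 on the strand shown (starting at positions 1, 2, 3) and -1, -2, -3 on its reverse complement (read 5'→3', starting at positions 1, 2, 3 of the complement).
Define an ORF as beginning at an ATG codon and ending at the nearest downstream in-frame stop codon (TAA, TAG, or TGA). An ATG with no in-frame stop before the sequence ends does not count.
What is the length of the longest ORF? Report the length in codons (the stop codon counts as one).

4

Reverse complement (5'→3'): AATTAACTAATTCATGCACTAAGTGTACATAATTAATACATTTGTCTACGTTCGT
Frame +1: ACG AAC GTA GAC AAA TGT ATT AAT TAT GTA CAC TTA GTG CAT GAA TTA GTT AAT — no ATG→stop ORF.
Frame +2: CGA ACG TAG ACA AAT GTA TTA ATT ATG TAC ACT TAG TGC ATG AAT TAG TTA ATT — ATG at 26, stop TAG at 35 → 12 nt; ATG at 41, stop TAG at 47 → 9 nt.
Frame +3: GAA CGT AGA CAA ATG TAT TAA TTA TGT ACA CTT AGT GCA TGA ATT AGT TAA — ATG at 15, stop TAA at 21 → 9 nt.
Frame -1: AAT TAA CTA ATT CAT GCA CTA AGT GTA CAT AAT TAA TAC ATT TGT CTA CGT TCG — no ATG→stop ORF.
Frame -2: ATT AAC TAA TTC ATG CAC TAA GTG TAC ATA ATT AAT ACA TTT GTC TAC GTT CGT — ATG at 14, stop TAA at 20 → 9 nt.
Frame -3: TTA ACT AAT TCA TGC ACT AAG TGT ACA TAA TTA ATA CAT TTG TCT ACG TTC — no ATG→stop ORF.
Longest: frame +2, positions 26–37, 12 nt = 4 codons = 3 aa. → 4 codons.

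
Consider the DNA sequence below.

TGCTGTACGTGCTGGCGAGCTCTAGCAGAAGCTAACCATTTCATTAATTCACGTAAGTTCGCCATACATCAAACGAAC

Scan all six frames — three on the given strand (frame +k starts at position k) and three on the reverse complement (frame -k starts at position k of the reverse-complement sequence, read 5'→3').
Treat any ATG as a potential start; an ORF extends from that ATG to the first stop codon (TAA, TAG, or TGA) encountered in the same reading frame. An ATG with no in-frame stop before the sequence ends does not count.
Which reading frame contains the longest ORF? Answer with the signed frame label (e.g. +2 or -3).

-1

Reverse complement (5'→3'): GTTCGTTTGATGTATGGCGAACTTACGTGAATTAATGAAATGGTTAGCTTCTGCTAGAGCTCGCCAGCACGTACAGCA
Frame +1: TGC TGT ACG TGC TGG CGA GCT CTA GCA GAA GCT AAC CAT TTC ATT AAT TCA CGT AAG TTC GCC ATA CAT CAA ACG AAC — no ATG→stop ORF.
Frame +2: GCT GTA CGT GCT GGC GAG CTC TAG CAG AAG CTA ACC ATT TCA TTA ATT CAC GTA AGT TCG CCA TAC ATC AAA CGA — no ATG→stop ORF.
Frame +3: CTG TAC GTG CTG GCG AGC TCT AGC AGA AGC TAA CCA TTT CAT TAA TTC ACG TAA GTT CGC CAT ACA TCA AAC GAA — no ATG→stop ORF.
Frame -1: GTT CGT TTG ATG TAT GGC GAA CTT ACG TGA ATT AAT GAA ATG GTT AGC TTC TGC TAG AGC TCG CCA GCA CGT ACA GCA — ATG at 10, stop TGA at 28 → 21 nt; ATG at 40, stop TAG at 55 → 18 nt.
Frame -2: TTC GTT TGA TGT ATG GCG AAC TTA CGT GAA TTA ATG AAA TGG TTA GCT TCT GCT AGA GCT CGC CAG CAC GTA CAG — no ATG→stop ORF.
Frame -3: TCG TTT GAT GTA TGG CGA ACT TAC GTG AAT TAA TGA AAT GGT TAG CTT CTG CTA GAG CTC GCC AGC ACG TAC AGC — no ATG→stop ORF.
Longest ORF is 21 nt in frame -1 (positions 10–30).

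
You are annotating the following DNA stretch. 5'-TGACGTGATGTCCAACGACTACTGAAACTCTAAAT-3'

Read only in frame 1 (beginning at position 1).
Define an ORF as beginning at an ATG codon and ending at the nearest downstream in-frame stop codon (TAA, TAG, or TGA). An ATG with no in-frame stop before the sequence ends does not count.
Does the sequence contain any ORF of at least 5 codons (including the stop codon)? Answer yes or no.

no

Frame 1: TGA CGT GAT GTC CAA CGA CTA CTG AAA CTC TAA — no ATG→stop ORF.
Largest ORF found is 0 codons < 5, so no.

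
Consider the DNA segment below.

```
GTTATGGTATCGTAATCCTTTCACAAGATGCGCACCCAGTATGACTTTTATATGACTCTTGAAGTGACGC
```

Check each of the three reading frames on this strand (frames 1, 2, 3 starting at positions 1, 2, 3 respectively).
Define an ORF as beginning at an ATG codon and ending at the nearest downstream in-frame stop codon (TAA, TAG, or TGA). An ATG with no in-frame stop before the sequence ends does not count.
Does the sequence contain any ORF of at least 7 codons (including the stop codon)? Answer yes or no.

Frame 1: GTT ATG GTA TCG TAA TCC TTT CAC AAG ATG CGC ACC CAG TAT GAC TTT TAT ATG ACT CTT GAA GTG ACG — ATG at 4, stop TAA at 13 → 12 nt.
Frame 2: TTA TGG TAT CGT AAT CCT TTC ACA AGA TGC GCA CCC AGT ATG ACT TTT ATA TGA CTC TTG AAG TGA CGC — ATG at 41, stop TGA at 53 → 15 nt.
Frame 3: TAT GGT ATC GTA ATC CTT TCA CAA GAT GCG CAC CCA GTA TGA CTT TTA TAT GAC TCT TGA AGT GAC — no ATG→stop ORF.
Largest ORF found is 5 codons < 7, so no.

no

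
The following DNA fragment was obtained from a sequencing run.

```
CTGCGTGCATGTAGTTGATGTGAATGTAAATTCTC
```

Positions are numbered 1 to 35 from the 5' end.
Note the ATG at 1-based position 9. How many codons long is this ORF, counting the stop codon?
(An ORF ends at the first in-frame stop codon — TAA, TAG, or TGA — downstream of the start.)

2

Codons from position 9: ATG (9–11), TAG (12–14).
TAG is the first in-frame stop; that's 2 codons including the stop.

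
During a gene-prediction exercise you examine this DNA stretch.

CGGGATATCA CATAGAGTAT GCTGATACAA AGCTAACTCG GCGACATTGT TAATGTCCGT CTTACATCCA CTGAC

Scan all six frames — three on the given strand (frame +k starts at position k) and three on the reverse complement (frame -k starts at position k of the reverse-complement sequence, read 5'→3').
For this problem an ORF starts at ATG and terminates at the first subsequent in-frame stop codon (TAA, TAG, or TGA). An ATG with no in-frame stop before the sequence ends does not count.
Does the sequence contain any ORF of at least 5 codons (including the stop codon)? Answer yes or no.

Reverse complement (5'→3'): GTCAGTGGATGTAAGACGGACATTAACAATGTCGCCGAGTTAGCTTTGTATCAGCATACTCTATGTGATATCCCG
Frame +1: CGG GAT ATC ACA TAG AGT ATG CTG ATA CAA AGC TAA CTC GGC GAC ATT GTT AAT GTC CGT CTT ACA TCC ACT GAC — ATG at 19, stop TAA at 34 → 18 nt.
Frame +2: GGG ATA TCA CAT AGA GTA TGC TGA TAC AAA GCT AAC TCG GCG ACA TTG TTA ATG TCC GTC TTA CAT CCA CTG — no ATG→stop ORF.
Frame +3: GGA TAT CAC ATA GAG TAT GCT GAT ACA AAG CTA ACT CGG CGA CAT TGT TAA TGT CCG TCT TAC ATC CAC TGA — no ATG→stop ORF.
Frame -1: GTC AGT GGA TGT AAG ACG GAC ATT AAC AAT GTC GCC GAG TTA GCT TTG TAT CAG CAT ACT CTA TGT GAT ATC CCG — no ATG→stop ORF.
Frame -2: TCA GTG GAT GTA AGA CGG ACA TTA ACA ATG TCG CCG AGT TAG CTT TGT ATC AGC ATA CTC TAT GTG ATA TCC — ATG at 29, stop TAG at 41 → 15 nt.
Frame -3: CAG TGG ATG TAA GAC GGA CAT TAA CAA TGT CGC CGA GTT AGC TTT GTA TCA GCA TAC TCT ATG TGA TAT CCC — ATG at 9, stop TAA at 12 → 6 nt; ATG at 63, stop TGA at 66 → 6 nt.
Frame +1 has an ORF of 6 codons (positions 19–36) ≥ 5, so yes.

yes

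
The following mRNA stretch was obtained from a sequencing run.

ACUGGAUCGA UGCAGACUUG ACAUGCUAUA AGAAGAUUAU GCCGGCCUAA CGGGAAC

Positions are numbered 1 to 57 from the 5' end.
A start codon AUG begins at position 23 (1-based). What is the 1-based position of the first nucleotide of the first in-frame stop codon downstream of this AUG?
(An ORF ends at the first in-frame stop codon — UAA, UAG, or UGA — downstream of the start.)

29

Codons from position 23: AUG (23–25), CUA (26–28), UAA (29–31).
UAA is a stop codon; it begins at position 29.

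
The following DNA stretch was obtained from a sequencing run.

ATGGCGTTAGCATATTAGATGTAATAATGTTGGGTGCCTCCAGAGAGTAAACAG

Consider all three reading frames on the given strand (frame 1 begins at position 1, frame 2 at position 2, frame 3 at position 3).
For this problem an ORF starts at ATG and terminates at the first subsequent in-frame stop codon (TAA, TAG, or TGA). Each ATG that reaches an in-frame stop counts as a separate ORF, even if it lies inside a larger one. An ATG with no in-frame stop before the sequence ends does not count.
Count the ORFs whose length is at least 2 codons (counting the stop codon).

Frame 1: ATG GCG TTA GCA TAT TAG ATG TAA TAA TGT TGG GTG CCT CCA GAG AGT AAA CAG — ATG at 1, stop TAG at 16 → 18 nt; ATG at 19, stop TAA at 22 → 6 nt.
Frame 2: TGG CGT TAG CAT ATT AGA TGT AAT AAT GTT GGG TGC CTC CAG AGA GTA AAC — no ATG→stop ORF.
Frame 3: GGC GTT AGC ATA TTA GAT GTA ATA ATG TTG GGT GCC TCC AGA GAG TAA ACA — ATG at 27, stop TAA at 48 → 24 nt.
ORFs ≥ 2 codons: frame 1 1–18 (6 codons), frame 1 19–24 (2 codons), frame 3 27–50 (8 codons). Count = 3.

3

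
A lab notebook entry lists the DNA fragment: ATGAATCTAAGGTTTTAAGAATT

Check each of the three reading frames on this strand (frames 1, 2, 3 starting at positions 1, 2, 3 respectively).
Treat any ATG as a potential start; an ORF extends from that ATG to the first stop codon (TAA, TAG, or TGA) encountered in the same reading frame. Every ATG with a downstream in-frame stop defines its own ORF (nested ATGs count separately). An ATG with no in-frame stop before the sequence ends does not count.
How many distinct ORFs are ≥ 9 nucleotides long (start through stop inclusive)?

1

Frame 1: ATG AAT CTA AGG TTT TAA GAA — ATG at 1, stop TAA at 16 → 18 nt.
Frame 2: TGA ATC TAA GGT TTT AAG AAT — no ATG→stop ORF.
Frame 3: GAA TCT AAG GTT TTA AGA ATT — no ATG→stop ORF.
ORFs ≥ 9 nucleotides: frame 1 1–18 (18 nucleotides). Count = 1.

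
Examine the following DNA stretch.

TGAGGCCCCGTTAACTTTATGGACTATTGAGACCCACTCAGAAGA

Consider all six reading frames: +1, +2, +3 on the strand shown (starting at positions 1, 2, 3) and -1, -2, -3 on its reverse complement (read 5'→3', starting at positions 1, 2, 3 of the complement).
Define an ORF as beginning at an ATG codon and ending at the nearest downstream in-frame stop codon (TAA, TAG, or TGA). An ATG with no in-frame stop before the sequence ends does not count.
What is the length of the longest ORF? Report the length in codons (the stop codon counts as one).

Reverse complement (5'→3'): TCTTCTGAGTGGGTCTCAATAGTCCATAAAGTTAACGGGGCCTCA
Frame +1: TGA GGC CCC GTT AAC TTT ATG GAC TAT TGA GAC CCA CTC AGA AGA — ATG at 19, stop TGA at 28 → 12 nt.
Frame +2: GAG GCC CCG TTA ACT TTA TGG ACT ATT GAG ACC CAC TCA GAA — no ATG→stop ORF.
Frame +3: AGG CCC CGT TAA CTT TAT GGA CTA TTG AGA CCC ACT CAG AAG — no ATG→stop ORF.
Frame -1: TCT TCT GAG TGG GTC TCA ATA GTC CAT AAA GTT AAC GGG GCC TCA — no ATG→stop ORF.
Frame -2: CTT CTG AGT GGG TCT CAA TAG TCC ATA AAG TTA ACG GGG CCT — no ATG→stop ORF.
Frame -3: TTC TGA GTG GGT CTC AAT AGT CCA TAA AGT TAA CGG GGC CTC — no ATG→stop ORF.
Longest: frame +1, positions 19–30, 12 nt = 4 codons = 3 aa. → 4 codons.

4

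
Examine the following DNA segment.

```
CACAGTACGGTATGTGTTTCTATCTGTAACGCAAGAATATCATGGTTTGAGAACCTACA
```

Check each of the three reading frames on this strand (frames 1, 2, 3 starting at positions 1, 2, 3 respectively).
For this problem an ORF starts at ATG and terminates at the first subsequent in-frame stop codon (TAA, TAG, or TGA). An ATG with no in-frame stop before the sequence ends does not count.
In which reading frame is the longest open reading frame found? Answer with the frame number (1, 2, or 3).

Frame 1: CAC AGT ACG GTA TGT GTT TCT ATC TGT AAC GCA AGA ATA TCA TGG TTT GAG AAC CTA — no ATG→stop ORF.
Frame 2: ACA GTA CGG TAT GTG TTT CTA TCT GTA ACG CAA GAA TAT CAT GGT TTG AGA ACC TAC — no ATG→stop ORF.
Frame 3: CAG TAC GGT ATG TGT TTC TAT CTG TAA CGC AAG AAT ATC ATG GTT TGA GAA CCT ACA — ATG at 12, stop TAA at 27 → 18 nt; ATG at 42, stop TGA at 48 → 9 nt.
Longest ORF is 18 nt in frame 3 (positions 12–29).

3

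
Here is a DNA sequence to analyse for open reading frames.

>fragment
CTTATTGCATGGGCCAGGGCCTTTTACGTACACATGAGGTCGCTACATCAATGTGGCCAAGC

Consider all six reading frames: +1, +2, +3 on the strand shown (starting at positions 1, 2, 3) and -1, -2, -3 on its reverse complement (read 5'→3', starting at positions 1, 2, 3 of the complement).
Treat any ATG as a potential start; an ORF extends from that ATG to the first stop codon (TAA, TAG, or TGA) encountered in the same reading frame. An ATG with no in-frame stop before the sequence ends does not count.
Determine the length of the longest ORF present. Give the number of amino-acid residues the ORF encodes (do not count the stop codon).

3

Reverse complement (5'→3'): GCTTGGCCACATTGATGTAGCGACCTCATGTGTACGTAAAAGGCCCTGGCCCATGCAATAAG
Frame +1: CTT ATT GCA TGG GCC AGG GCC TTT TAC GTA CAC ATG AGG TCG CTA CAT CAA TGT GGC CAA — no ATG→stop ORF.
Frame +2: TTA TTG CAT GGG CCA GGG CCT TTT ACG TAC ACA TGA GGT CGC TAC ATC AAT GTG GCC AAG — no ATG→stop ORF.
Frame +3: TAT TGC ATG GGC CAG GGC CTT TTA CGT ACA CAT GAG GTC GCT ACA TCA ATG TGG CCA AGC — no ATG→stop ORF.
Frame -1: GCT TGG CCA CAT TGA TGT AGC GAC CTC ATG TGT ACG TAA AAG GCC CTG GCC CAT GCA ATA — ATG at 28, stop TAA at 37 → 12 nt.
Frame -2: CTT GGC CAC ATT GAT GTA GCG ACC TCA TGT GTA CGT AAA AGG CCC TGG CCC ATG CAA TAA — ATG at 53, stop TAA at 59 → 9 nt.
Frame -3: TTG GCC ACA TTG ATG TAG CGA CCT CAT GTG TAC GTA AAA GGC CCT GGC CCA TGC AAT AAG — ATG at 15, stop TAG at 18 → 6 nt.
Longest: frame -1, positions 28–39, 12 nt = 4 codons = 3 aa. → 3 amino acids.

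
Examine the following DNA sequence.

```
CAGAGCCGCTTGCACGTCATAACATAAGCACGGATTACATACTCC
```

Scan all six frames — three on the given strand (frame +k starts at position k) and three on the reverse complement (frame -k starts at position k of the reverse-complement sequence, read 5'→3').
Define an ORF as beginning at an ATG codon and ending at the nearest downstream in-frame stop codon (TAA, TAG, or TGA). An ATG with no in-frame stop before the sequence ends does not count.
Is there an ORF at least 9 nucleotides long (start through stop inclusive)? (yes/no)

yes

Reverse complement (5'→3'): GGAGTATGTAATCCGTGCTTATGTTATGACGTGCAAGCGGCTCTG
Frame +1: CAG AGC CGC TTG CAC GTC ATA ACA TAA GCA CGG ATT ACA TAC TCC — no ATG→stop ORF.
Frame +2: AGA GCC GCT TGC ACG TCA TAA CAT AAG CAC GGA TTA CAT ACT — no ATG→stop ORF.
Frame +3: GAG CCG CTT GCA CGT CAT AAC ATA AGC ACG GAT TAC ATA CTC — no ATG→stop ORF.
Frame -1: GGA GTA TGT AAT CCG TGC TTA TGT TAT GAC GTG CAA GCG GCT CTG — no ATG→stop ORF.
Frame -2: GAG TAT GTA ATC CGT GCT TAT GTT ATG ACG TGC AAG CGG CTC — no ATG→stop ORF.
Frame -3: AGT ATG TAA TCC GTG CTT ATG TTA TGA CGT GCA AGC GGC TCT — ATG at 6, stop TAA at 9 → 6 nt; ATG at 21, stop TGA at 27 → 9 nt.
Frame -3 has an ORF of 9 nucleotides (positions 21–29) ≥ 9, so yes.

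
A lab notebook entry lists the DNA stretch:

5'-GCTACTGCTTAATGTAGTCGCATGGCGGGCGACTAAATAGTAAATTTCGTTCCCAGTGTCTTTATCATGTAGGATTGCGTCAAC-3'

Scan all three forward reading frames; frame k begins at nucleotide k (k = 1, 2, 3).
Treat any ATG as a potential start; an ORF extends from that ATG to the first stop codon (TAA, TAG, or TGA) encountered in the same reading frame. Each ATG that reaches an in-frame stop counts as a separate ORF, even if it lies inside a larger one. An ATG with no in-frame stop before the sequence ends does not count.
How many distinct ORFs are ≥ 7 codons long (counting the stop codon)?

Frame 1: GCT ACT GCT TAA TGT AGT CGC ATG GCG GGC GAC TAA ATA GTA AAT TTC GTT CCC AGT GTC TTT ATC ATG TAG GAT TGC GTC AAC — ATG at 22, stop TAA at 34 → 15 nt; ATG at 67, stop TAG at 70 → 6 nt.
Frame 2: CTA CTG CTT AAT GTA GTC GCA TGG CGG GCG ACT AAA TAG TAA ATT TCG TTC CCA GTG TCT TTA TCA TGT AGG ATT GCG TCA — no ATG→stop ORF.
Frame 3: TAC TGC TTA ATG TAG TCG CAT GGC GGG CGA CTA AAT AGT AAA TTT CGT TCC CAG TGT CTT TAT CAT GTA GGA TTG CGT CAA — ATG at 12, stop TAG at 15 → 6 nt.
No ORF reaches 7 codons. Count = 0.

0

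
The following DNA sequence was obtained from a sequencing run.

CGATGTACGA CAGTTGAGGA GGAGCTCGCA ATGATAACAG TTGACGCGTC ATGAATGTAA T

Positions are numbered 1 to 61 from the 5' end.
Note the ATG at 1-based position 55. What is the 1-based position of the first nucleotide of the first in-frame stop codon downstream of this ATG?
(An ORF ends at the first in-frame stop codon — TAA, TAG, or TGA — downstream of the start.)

Codons from position 55: ATG (55–57), TAA (58–60).
TAA is a stop codon; it begins at position 58.

58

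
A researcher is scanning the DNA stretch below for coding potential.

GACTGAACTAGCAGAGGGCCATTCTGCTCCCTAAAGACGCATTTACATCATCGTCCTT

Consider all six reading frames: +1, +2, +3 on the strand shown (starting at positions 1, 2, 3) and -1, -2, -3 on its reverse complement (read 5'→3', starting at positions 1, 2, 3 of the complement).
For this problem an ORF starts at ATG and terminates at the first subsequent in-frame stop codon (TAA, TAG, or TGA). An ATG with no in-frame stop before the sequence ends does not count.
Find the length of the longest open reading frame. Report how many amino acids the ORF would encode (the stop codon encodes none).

4

Reverse complement (5'→3'): AAGGACGATGATGTAAATGCGTCTTTAGGGAGCAGAATGGCCCTCTGCTAGTTCAGTC
Frame +1: GAC TGA ACT AGC AGA GGG CCA TTC TGC TCC CTA AAG ACG CAT TTA CAT CAT CGT CCT — no ATG→stop ORF.
Frame +2: ACT GAA CTA GCA GAG GGC CAT TCT GCT CCC TAA AGA CGC ATT TAC ATC ATC GTC CTT — no ATG→stop ORF.
Frame +3: CTG AAC TAG CAG AGG GCC ATT CTG CTC CCT AAA GAC GCA TTT ACA TCA TCG TCC — no ATG→stop ORF.
Frame -1: AAG GAC GAT GAT GTA AAT GCG TCT TTA GGG AGC AGA ATG GCC CTC TGC TAG TTC AGT — ATG at 37, stop TAG at 49 → 15 nt.
Frame -2: AGG ACG ATG ATG TAA ATG CGT CTT TAG GGA GCA GAA TGG CCC TCT GCT AGT TCA GTC — ATG at 8, stop TAA at 14 → 9 nt; ATG at 11, stop TAA at 14 → 6 nt; ATG at 17, stop TAG at 26 → 12 nt.
Frame -3: GGA CGA TGA TGT AAA TGC GTC TTT AGG GAG CAG AAT GGC CCT CTG CTA GTT CAG — no ATG→stop ORF.
Longest: frame -1, positions 37–51, 15 nt = 5 codons = 4 aa. → 4 amino acids.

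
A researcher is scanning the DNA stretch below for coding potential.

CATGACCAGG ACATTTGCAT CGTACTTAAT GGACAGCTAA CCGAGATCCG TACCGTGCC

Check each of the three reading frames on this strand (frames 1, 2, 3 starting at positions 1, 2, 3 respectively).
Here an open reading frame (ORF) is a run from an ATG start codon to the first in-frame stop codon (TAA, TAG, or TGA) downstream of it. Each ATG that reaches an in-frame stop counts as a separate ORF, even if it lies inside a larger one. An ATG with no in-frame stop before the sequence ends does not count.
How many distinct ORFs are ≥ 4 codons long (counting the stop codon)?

Frame 1: CAT GAC CAG GAC ATT TGC ATC GTA CTT AAT GGA CAG CTA ACC GAG ATC CGT ACC GTG — no ATG→stop ORF.
Frame 2: ATG ACC AGG ACA TTT GCA TCG TAC TTA ATG GAC AGC TAA CCG AGA TCC GTA CCG TGC — ATG at 2, stop TAA at 38 → 39 nt; ATG at 29, stop TAA at 38 → 12 nt.
Frame 3: TGA CCA GGA CAT TTG CAT CGT ACT TAA TGG ACA GCT AAC CGA GAT CCG TAC CGT GCC — no ATG→stop ORF.
ORFs ≥ 4 codons: frame 2 2–40 (13 codons), frame 2 29–40 (4 codons). Count = 2.

2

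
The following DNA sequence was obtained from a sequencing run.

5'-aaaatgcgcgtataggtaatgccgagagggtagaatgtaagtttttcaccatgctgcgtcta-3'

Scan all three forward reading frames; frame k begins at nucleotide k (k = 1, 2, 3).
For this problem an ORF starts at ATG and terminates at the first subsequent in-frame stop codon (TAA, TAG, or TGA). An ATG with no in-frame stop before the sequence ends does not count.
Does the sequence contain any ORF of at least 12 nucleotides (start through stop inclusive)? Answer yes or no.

Frame 1: AAA ATG CGC GTA TAG GTA ATG CCG AGA GGG TAG AAT GTA AGT TTT TCA CCA TGC TGC GTC — ATG at 4, stop TAG at 13 → 12 nt; ATG at 19, stop TAG at 31 → 15 nt.
Frame 2: AAA TGC GCG TAT AGG TAA TGC CGA GAG GGT AGA ATG TAA GTT TTT CAC CAT GCT GCG TCT — ATG at 35, stop TAA at 38 → 6 nt.
Frame 3: AAT GCG CGT ATA GGT AAT GCC GAG AGG GTA GAA TGT AAG TTT TTC ACC ATG CTG CGT CTA — no ATG→stop ORF.
Frame 1 has an ORF of 12 nucleotides (positions 4–15) ≥ 12, so yes.

yes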